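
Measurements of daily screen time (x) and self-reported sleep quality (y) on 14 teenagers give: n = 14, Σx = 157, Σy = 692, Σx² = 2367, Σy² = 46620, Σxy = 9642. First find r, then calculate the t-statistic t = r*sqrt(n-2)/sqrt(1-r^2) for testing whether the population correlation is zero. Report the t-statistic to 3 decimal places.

3.264

S_xy = nΣxy − ΣxΣy = 14·9642 − 157·692 = 134988 − 108644 = 26344
S_xx = nΣx² − (Σx)² = 14·2367 − 157² = 33138 − 24649 = 8489
S_yy = nΣy² − (Σy)² = 14·46620 − 692² = 652680 − 478864 = 173816
r = S_xy / √(S_xx·S_yy) = 26344 / √(8489·173816) = 26344 / √1475524024 = 26344 / 38412.5503 = 0.6858
t = r·√(n−2)/√(1−r²) = 0.6858·√12 / √(1−0.470322) = 2.375681 / 0.727790 = 3.264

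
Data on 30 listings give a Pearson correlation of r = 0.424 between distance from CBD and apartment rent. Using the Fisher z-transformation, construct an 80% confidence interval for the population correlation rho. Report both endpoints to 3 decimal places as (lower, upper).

z_r = atanh(0.424) = 0.452559;  SE = 1/√(n−3) = 1/√27 = 0.192450
z-limits: 0.452559 ± 1.282·0.192450 = 0.452559 ± 0.246721 = [0.205838, 0.699280]
ρ-limits: (tanh 0.205838, tanh 0.699280) = (0.203, 0.604)

(0.203, 0.604)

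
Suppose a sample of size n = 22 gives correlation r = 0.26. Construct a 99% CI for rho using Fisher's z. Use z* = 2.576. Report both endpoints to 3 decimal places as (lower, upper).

(-0.314, 0.695)

Fisher z: z_r = atanh(r) = ½·ln((1+0.26)/(1−0.26)) = 0.266108
SE(z) = 1/√(n−3) = 1/√19 = 0.229416
99% ⇒ z* = 2.576; margin = 2.576·0.229416 = 0.590976
CI on z-scale: (-0.324868, 0.857084)
Back-transform: tanh(-0.324868) = -0.313902, tanh(0.857084) = 0.694752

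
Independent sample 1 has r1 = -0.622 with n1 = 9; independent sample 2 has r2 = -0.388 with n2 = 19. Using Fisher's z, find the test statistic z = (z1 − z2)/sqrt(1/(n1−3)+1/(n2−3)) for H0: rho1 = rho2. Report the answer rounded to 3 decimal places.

Fisher z-transforms: z1 = atanh(-0.622) = -0.728261, z2 = atanh(-0.388) = -0.409443; difference d = -0.318818
Var(d) = 1/6 + 1/16 = 0.1666667 + 0.0625000 = 0.2291667
z = d/√Var(d) = -0.318818 / √0.2291667 = -0.318818 / 0.478714 = -0.666

-0.666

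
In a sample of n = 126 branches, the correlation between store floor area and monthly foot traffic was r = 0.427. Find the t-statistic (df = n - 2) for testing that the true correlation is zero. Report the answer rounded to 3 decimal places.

1 − r² = 1 − 0.182329 = 0.817671;  √(1−r²) = 0.904252
√(n−2) = √124 = 11.135529
t = r·√(n−2)/√(1−r²) = 0.427 · 11.135529 / 0.904252 = 5.258

5.258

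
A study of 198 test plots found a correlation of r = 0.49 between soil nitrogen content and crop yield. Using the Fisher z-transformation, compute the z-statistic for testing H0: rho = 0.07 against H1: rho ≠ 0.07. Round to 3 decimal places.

6.507

Fisher z: atanh(0.49) = 0.536060, atanh(0.07) = 0.070115
z = (z_r − z_0)·√(n−3) = (0.536060 − 0.070115)·√195 = 0.465945 · 13.964240 = 6.507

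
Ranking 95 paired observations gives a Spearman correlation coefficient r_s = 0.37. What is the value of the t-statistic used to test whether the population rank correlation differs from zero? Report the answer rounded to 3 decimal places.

3.841

t = r_s·√(n−2) / √(1−r_s²) with r_s = 0.37, n = 95
  = 0.37·√93 / √(1 − 0.1369)
  = 0.37·9.643651 / 0.929032
  = 3.568151 / 0.929032 = 3.841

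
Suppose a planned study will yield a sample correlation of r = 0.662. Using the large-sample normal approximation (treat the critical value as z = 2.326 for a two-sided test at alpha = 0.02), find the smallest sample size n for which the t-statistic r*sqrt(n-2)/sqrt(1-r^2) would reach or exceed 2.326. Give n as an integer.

r√(n−2)/√(1−r²) ≥ 2.326  ⇔  n−2 ≥ (2.326)²·(1−r²)/r²
(1−r²)/r² = (1−0.438244)/0.438244 = 1.2818
n ≥ 2 + 5.410276·1.2818 = 2 + 6.9349 = 8.9349
⌈8.9349⌉ = 9

9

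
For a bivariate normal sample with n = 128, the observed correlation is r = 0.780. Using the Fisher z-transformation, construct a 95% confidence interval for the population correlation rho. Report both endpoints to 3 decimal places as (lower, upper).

(0.701, 0.840)

Fisher z: z_r = atanh(r) = ½·ln((1+0.780)/(1−0.780)) = 1.045371
SE(z) = 1/√(n−3) = 1/√125 = 0.089443
95% ⇒ z* = 1.960; margin = 1.960·0.089443 = 0.175308
CI on z-scale: (0.870063, 1.220679)
Back-transform: tanh(0.870063) = 0.701406, tanh(1.220679) = 0.839854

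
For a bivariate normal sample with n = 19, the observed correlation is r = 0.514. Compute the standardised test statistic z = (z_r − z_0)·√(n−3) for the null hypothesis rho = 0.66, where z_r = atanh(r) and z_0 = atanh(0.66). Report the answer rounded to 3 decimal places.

-0.899

z_r = atanh(0.514) = 0.568151,  z_0 = atanh(0.66) = 0.792814
SE = 1/√(n−3) = 1/√16 = 0.250000
z = (z_r − z_0)/SE = (0.568151 − 0.792814) / 0.250000 = -0.224663 / 0.250000 = -0.899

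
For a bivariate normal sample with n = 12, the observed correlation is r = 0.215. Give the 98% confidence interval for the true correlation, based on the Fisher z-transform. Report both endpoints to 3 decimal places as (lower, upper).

(-0.506, 0.759)

Fisher z: z_r = atanh(r) = ½·ln((1+0.215)/(1−0.215)) = 0.218408
SE(z) = 1/√(n−3) = 1/√9 = 0.333333
98% ⇒ z* = 2.326; margin = 2.326·0.333333 = 0.775333
CI on z-scale: (-0.556925, 0.993741)
Back-transform: tanh(-0.556925) = -0.505692, tanh(0.993741) = 0.758953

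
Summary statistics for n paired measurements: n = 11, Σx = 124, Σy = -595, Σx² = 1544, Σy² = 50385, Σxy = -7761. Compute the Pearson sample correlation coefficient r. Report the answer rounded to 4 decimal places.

Numerator: nΣxy − (Σx)(Σy) = 11·(-7761) − (124)(-595) = -11591
Denominator: √[(nΣx²−(Σx)²)(nΣy²−(Σy)²)]
  nΣx²−(Σx)² = 11·1544 − 15376 = 1608;  nΣy²−(Σy)² = 11·50385 − 354025 = 200210
  √(1608·200210) = √321937680 = 17942.6219
r = -11591 / 17942.6219 = -0.6460

-0.6460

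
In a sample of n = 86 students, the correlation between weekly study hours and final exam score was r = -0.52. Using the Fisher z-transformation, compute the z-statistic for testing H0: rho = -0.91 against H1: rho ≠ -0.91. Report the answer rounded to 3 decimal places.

8.666

Fisher z: atanh(-0.52) = -0.576340, atanh(-0.91) = -1.527524
z = (z_r − z_0)·√(n−3) = (-0.576340 − (-1.527524))·√83 = 0.951184 · 9.110434 = 8.666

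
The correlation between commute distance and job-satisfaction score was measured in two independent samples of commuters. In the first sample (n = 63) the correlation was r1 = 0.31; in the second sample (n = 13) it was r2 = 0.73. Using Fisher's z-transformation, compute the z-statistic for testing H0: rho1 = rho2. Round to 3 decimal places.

-1.781

z1 = atanh(0.31) = 0.320545,  z2 = atanh(0.73) = 0.928727
SE = √(1/(n1−3) + 1/(n2−3)) = √(1/60 + 1/10) = √(0.0166667 + 0.1000000) = √0.1166667 = 0.341565
z = (z1 − z2)/SE = (0.320545 − 0.928727) / 0.341565 = -0.608182 / 0.341565 = -1.781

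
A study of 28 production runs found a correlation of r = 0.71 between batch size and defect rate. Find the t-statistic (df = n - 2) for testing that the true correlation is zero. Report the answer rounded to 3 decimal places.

1 − r² = 1 − 0.5041 = 0.4959;  √(1−r²) = 0.704202
√(n−2) = √26 = 5.099020
t = r·√(n−2)/√(1−r²) = 0.71 · 5.099020 / 0.704202 = 5.141

5.141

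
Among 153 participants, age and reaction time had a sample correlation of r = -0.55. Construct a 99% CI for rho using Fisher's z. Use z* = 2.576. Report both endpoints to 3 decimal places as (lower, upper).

(-0.680, -0.387)

Fisher z: z_r = atanh(r) = ½·ln((1+(-0.55))/(1−(-0.55))) = -0.618381
SE(z) = 1/√(n−3) = 1/√150 = 0.081650
99% ⇒ z* = 2.576; margin = 2.576·0.081650 = 0.210330
CI on z-scale: (-0.828711, -0.408051)
Back-transform: tanh(-0.828711) = -0.679783, tanh(-0.408051) = -0.386817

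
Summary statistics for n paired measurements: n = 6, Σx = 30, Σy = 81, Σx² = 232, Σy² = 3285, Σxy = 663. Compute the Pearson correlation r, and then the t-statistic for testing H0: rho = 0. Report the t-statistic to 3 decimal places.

S_xy = nΣxy − ΣxΣy = 6·663 − 30·81 = 3978 − 2430 = 1548
S_xx = nΣx² − (Σx)² = 6·232 − 30² = 1392 − 900 = 492
S_yy = nΣy² − (Σy)² = 6·3285 − 81² = 19710 − 6561 = 13149
r = S_xy / √(S_xx·S_yy) = 1548 / √(492·13149) = 1548 / √6469308 = 1548 / 2543.4834 = 0.6086
t = r·√(n−2)/√(1−r²) = 0.6086·√4 / √(1−0.370394) = 1.217200 / 0.793477 = 1.534

1.534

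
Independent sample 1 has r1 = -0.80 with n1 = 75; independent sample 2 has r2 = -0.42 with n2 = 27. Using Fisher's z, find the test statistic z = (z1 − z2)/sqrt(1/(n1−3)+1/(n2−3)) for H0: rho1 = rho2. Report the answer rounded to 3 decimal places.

-2.762

Fisher z-transforms: z1 = atanh(-0.80) = -1.098612, z2 = atanh(-0.42) = -0.447692; difference d = -0.650920
Var(d) = 1/72 + 1/24 = 0.0138889 + 0.0416667 = 0.0555556
z = d/√Var(d) = -0.650920 / √0.0555556 = -0.650920 / 0.235702 = -2.762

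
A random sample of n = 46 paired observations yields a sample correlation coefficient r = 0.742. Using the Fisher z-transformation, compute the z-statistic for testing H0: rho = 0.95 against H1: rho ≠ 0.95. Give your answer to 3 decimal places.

-5.750

z_r = atanh(0.742) = 0.954915,  z_0 = atanh(0.95) = 1.831781
SE = 1/√(n−3) = 1/√43 = 0.152499
z = (z_r − z_0)/SE = (0.954915 − 1.831781) / 0.152499 = -0.876866 / 0.152499 = -5.750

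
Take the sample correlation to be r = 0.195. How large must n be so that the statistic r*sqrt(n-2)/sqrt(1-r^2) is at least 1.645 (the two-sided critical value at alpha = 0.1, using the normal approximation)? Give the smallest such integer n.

r√(n−2)/√(1−r²) ≥ 1.645  ⇔  n−2 ≥ (1.645)²·(1−r²)/r²
(1−r²)/r² = (1−0.038025)/0.038025 = 25.2985
n ≥ 2 + 2.706025·25.2985 = 2 + 68.4584 = 70.4584
⌈70.4584⌉ = 71

71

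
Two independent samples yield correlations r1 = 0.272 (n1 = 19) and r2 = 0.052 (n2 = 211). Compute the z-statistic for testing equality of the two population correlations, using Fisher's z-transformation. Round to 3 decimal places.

Fisher z-transforms: z1 = atanh(0.272) = 0.279022, z2 = atanh(0.052) = 0.052047; difference d = 0.226975
Var(d) = 1/16 + 1/208 = 0.0625000 + 0.0048077 = 0.0673077
z = d/√Var(d) = 0.226975 / √0.0673077 = 0.226975 / 0.259437 = 0.875

0.875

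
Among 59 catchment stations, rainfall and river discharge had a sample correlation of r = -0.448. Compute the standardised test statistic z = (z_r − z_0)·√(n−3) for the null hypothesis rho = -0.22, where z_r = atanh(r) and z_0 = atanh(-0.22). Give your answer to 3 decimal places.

z_r = atanh(-0.448) = -0.482195,  z_0 = atanh(-0.22) = -0.223656
SE = 1/√(n−3) = 1/√56 = 0.133631
z = (z_r − z_0)/SE = (-0.482195 − (-0.223656)) / 0.133631 = -0.258539 / 0.133631 = -1.935

-1.935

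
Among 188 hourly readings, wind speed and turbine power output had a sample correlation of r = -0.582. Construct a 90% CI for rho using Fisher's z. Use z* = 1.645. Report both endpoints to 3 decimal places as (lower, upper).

(-0.656, -0.496)

z_r = atanh(-0.582) = -0.665482;  SE = 1/√(n−3) = 1/√185 = 0.073521
z-limits: -0.665482 ± 1.645·0.073521 = -0.665482 ± 0.120942 = [-0.786424, -0.544540]
ρ-limits: (tanh -0.786424, tanh -0.544540) = (-0.656, -0.496)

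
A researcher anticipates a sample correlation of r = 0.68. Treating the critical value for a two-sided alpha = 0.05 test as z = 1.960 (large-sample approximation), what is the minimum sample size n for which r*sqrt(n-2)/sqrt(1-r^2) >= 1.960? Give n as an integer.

r√(n−2)/√(1−r²) ≥ 1.960  ⇔  n−2 ≥ (1.960)²·(1−r²)/r²
(1−r²)/r² = (1−0.4624)/0.4624 = 1.1626
n ≥ 2 + 3.8416·1.1626 = 2 + 4.4662 = 6.4662
⌈6.4662⌉ = 7

7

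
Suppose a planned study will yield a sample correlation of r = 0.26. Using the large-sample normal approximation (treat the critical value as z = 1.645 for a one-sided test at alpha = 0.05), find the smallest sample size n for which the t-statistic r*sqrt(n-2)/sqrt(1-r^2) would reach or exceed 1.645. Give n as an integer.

40

Need r·√(n−2)/√(1−r²) ≥ 1.645
√(n−2) ≥ 1.645·√(1−0.0676) / 0.26 = 1.645·0.965609 / 0.26 = 6.1093
n−2 ≥ 37.3235  ⇒  n ≥ 39.3235
Smallest integer n = 40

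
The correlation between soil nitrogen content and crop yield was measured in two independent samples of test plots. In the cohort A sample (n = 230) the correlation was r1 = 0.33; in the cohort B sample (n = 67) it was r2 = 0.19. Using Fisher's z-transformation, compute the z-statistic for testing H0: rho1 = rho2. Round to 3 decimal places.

1.063

Fisher z-transforms: z1 = atanh(0.33) = 0.342828, z2 = atanh(0.19) = 0.192337; difference d = 0.150491
Var(d) = 1/227 + 1/64 = 0.0044053 + 0.0156250 = 0.0200303
z = d/√Var(d) = 0.150491 / √0.0200303 = 0.150491 / 0.141528 = 1.063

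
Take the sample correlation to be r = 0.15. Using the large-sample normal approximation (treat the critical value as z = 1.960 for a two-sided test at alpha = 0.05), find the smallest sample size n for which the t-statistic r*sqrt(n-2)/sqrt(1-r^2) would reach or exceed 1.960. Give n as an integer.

r√(n−2)/√(1−r²) ≥ 1.960  ⇔  n−2 ≥ (1.960)²·(1−r²)/r²
(1−r²)/r² = (1−0.0225)/0.0225 = 43.4444
n ≥ 2 + 3.8416·43.4444 = 2 + 166.8960 = 168.8960
⌈168.8960⌉ = 169

169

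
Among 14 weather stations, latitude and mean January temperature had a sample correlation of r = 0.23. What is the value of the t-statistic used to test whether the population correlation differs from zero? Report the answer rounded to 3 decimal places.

0.819

1 − r² = 1 − 0.0529 = 0.9471;  √(1−r²) = 0.973191
√(n−2) = √12 = 3.464102
t = r·√(n−2)/√(1−r²) = 0.23 · 3.464102 / 0.973191 = 0.819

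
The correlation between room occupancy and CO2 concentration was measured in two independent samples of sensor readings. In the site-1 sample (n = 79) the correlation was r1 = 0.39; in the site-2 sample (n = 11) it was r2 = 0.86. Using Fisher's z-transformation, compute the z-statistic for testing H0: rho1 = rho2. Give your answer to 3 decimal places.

-2.372

z1 = atanh(0.39) = 0.411800,  z2 = atanh(0.86) = 1.293345
SE = √(1/(n1−3) + 1/(n2−3)) = √(1/76 + 1/8) = √(0.0131579 + 0.1250000) = √0.1381579 = 0.371696
z = (z1 − z2)/SE = (0.411800 − 1.293345) / 0.371696 = -0.881545 / 0.371696 = -2.372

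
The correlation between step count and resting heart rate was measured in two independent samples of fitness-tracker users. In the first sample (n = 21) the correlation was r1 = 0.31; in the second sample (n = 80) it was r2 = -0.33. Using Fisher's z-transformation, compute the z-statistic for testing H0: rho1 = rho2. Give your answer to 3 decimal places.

2.534

z1 = atanh(0.31) = 0.320545,  z2 = atanh(-0.33) = -0.342828
SE = √(1/(n1−3) + 1/(n2−3)) = √(1/18 + 1/77) = √(0.0555556 + 0.0129870) = √0.0685426 = 0.261806
z = (z1 − z2)/SE = (0.320545 − (-0.342828)) / 0.261806 = 0.663373 / 0.261806 = 2.534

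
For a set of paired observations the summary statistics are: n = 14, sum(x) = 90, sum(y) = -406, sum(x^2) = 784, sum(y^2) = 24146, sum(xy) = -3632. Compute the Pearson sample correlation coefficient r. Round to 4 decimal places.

Numerator: nΣxy − (Σx)(Σy) = 14·(-3632) − (90)(-406) = -14308
Denominator: √[(nΣx²−(Σx)²)(nΣy²−(Σy)²)]
  nΣx²−(Σx)² = 14·784 − 8100 = 2876;  nΣy²−(Σy)² = 14·24146 − 164836 = 173208
  √(2876·173208) = √498146208 = 22319.1892
r = -14308 / 22319.1892 = -0.6411

-0.6411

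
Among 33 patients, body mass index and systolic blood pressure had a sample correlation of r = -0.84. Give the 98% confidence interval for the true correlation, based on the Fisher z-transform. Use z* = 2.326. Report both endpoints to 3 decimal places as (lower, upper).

(-0.928, -0.662)

z_r = atanh(-0.84) = -1.221174;  SE = 1/√(n−3) = 1/√30 = 0.182574
z-limits: -1.221174 ± 2.326·0.182574 = -1.221174 ± 0.424667 = [-1.645841, -0.796507]
ρ-limits: (tanh -1.645841, tanh -0.796507) = (-0.928, -0.662)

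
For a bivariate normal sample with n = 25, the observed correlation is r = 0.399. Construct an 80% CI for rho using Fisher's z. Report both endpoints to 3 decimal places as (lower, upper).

z_r = atanh(0.399) = 0.422459;  SE = 1/√(n−3) = 1/√22 = 0.213201
z-limits: 0.422459 ± 1.282·0.213201 = 0.422459 ± 0.273324 = [0.149135, 0.695783]
ρ-limits: (tanh 0.149135, tanh 0.695783) = (0.148, 0.602)

(0.148, 0.602)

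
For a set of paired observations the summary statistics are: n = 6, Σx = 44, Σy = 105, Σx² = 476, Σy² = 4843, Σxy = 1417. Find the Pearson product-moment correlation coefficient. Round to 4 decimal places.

Numerator: nΣxy − (Σx)(Σy) = 6·1417 − (44)(105) = 3882
Denominator: √[(nΣx²−(Σx)²)(nΣy²−(Σy)²)]
  nΣx²−(Σx)² = 6·476 − 1936 = 920;  nΣy²−(Σy)² = 6·4843 − 11025 = 18033
  √(920·18033) = √16590360 = 4073.1266
r = 3882 / 4073.1266 = 0.9531

0.9531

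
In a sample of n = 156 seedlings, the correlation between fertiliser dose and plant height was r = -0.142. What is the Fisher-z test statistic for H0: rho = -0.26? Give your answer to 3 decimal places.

Fisher z: atanh(-0.142) = -0.142966, atanh(-0.26) = -0.266108
z = (z_r − z_0)·√(n−3) = (-0.142966 − (-0.266108))·√153 = 0.123142 · 12.369317 = 1.523

1.523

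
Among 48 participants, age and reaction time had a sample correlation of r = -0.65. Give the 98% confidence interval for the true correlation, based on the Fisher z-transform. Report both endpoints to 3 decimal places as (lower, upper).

(-0.808, -0.404)

z_r = atanh(-0.65) = -0.775299;  SE = 1/√(n−3) = 1/√45 = 0.149071
z-limits: -0.775299 ± 2.326·0.149071 = -0.775299 ± 0.346739 = [-1.122038, -0.428560]
ρ-limits: (tanh -1.122038, tanh -0.428560) = (-0.808, -0.404)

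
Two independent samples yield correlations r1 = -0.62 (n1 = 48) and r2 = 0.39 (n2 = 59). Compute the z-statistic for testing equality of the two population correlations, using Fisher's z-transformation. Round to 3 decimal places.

z1 = atanh(-0.62) = -0.725005,  z2 = atanh(0.39) = 0.411800
SE = √(1/(n1−3) + 1/(n2−3)) = √(1/45 + 1/56) = √(0.0222222 + 0.0178571) = √0.0400793 = 0.200198
z = (z1 − z2)/SE = (-0.725005 − 0.411800) / 0.200198 = -1.136805 / 0.200198 = -5.678

-5.678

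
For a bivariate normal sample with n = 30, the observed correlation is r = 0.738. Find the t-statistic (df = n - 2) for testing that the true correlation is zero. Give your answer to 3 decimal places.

5.787

t = r·√(n−2) / √(1−r²) with r = 0.738, n = 30
  = 0.738·√28 / √(1 − 0.544644)
  = 0.738·5.291503 / 0.674801
  = 3.905129 / 0.674801 = 5.787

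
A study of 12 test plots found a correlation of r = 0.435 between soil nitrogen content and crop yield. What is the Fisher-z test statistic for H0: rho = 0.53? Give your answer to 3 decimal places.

-0.372

z_r = atanh(0.435) = 0.466047,  z_0 = atanh(0.53) = 0.590145
SE = 1/√(n−3) = 1/√9 = 0.333333
z = (z_r − z_0)/SE = (0.466047 − 0.590145) / 0.333333 = -0.124098 / 0.333333 = -0.372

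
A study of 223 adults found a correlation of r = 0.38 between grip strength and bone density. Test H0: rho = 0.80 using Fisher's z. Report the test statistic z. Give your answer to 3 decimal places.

-10.361

z_r = atanh(0.38) = 0.400060,  z_0 = atanh(0.80) = 1.098612
SE = 1/√(n−3) = 1/√220 = 0.067420
z = (z_r − z_0)/SE = (0.400060 − 1.098612) / 0.067420 = -0.698552 / 0.067420 = -10.361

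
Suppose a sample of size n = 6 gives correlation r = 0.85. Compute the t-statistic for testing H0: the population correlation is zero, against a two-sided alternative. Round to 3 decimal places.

3.227

1 − r² = 1 − 0.7225 = 0.2775;  √(1−r²) = 0.526783
√(n−2) = √4 = 2.000000
t = r·√(n−2)/√(1−r²) = 0.85 · 2.000000 / 0.526783 = 3.227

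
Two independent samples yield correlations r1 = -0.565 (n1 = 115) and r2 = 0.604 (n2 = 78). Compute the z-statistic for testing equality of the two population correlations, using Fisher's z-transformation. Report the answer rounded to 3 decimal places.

-8.978

Fisher z-transforms: z1 = atanh(-0.565) = -0.640148, z2 = atanh(0.604) = 0.699421; difference d = -1.339569
Var(d) = 1/112 + 1/75 = 0.0089286 + 0.0133333 = 0.0222619
z = d/√Var(d) = -1.339569 / √0.0222619 = -1.339569 / 0.149204 = -8.978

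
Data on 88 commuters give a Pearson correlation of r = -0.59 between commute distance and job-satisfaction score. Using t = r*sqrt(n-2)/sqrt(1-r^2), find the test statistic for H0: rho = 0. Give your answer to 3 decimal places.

t = r·√(n−2) / √(1−r²) with r = -0.59, n = 88
  = -0.59·√86 / √(1 − 0.3481)
  = -0.59·9.273618 / 0.807403
  = -5.471435 / 0.807403 = -6.777

-6.777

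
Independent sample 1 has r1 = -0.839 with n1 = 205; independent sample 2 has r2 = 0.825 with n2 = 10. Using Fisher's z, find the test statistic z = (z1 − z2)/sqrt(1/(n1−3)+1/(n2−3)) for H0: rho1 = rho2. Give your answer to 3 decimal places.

z1 = atanh(-0.839) = -1.217786,  z2 = atanh(0.825) = 1.172275
SE = √(1/(n1−3) + 1/(n2−3)) = √(1/202 + 1/7) = √(0.0049505 + 0.1428571) = √0.1478076 = 0.384458
z = (z1 − z2)/SE = (-1.217786 − 1.172275) / 0.384458 = -2.390061 / 0.384458 = -6.217

-6.217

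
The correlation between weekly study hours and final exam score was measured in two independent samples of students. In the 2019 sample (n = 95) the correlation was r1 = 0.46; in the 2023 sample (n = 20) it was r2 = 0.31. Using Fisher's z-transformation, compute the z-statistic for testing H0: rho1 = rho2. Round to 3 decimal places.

Fisher z-transforms: z1 = atanh(0.46) = 0.497311, z2 = atanh(0.31) = 0.320545; difference d = 0.176766
Var(d) = 1/92 + 1/17 = 0.0108696 + 0.0588235 = 0.0696931
z = d/√Var(d) = 0.176766 / √0.0696931 = 0.176766 / 0.263995 = 0.670

0.670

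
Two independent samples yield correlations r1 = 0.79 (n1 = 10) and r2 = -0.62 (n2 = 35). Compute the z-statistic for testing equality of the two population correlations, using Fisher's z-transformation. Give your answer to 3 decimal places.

z1 = atanh(0.79) = 1.071432,  z2 = atanh(-0.62) = -0.725005
SE = √(1/(n1−3) + 1/(n2−3)) = √(1/7 + 1/32) = √(0.1428571 + 0.0312500) = √0.1741071 = 0.417261
z = (z1 − z2)/SE = (1.071432 − (-0.725005)) / 0.417261 = 1.796437 / 0.417261 = 4.305

4.305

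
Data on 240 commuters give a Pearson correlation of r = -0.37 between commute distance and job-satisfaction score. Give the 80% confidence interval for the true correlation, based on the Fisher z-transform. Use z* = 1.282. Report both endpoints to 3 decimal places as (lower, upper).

(-0.440, -0.296)

z_r = atanh(-0.37) = -0.388423;  SE = 1/√(n−3) = 1/√237 = 0.064957
z-limits: -0.388423 ± 1.282·0.064957 = -0.388423 ± 0.083275 = [-0.471698, -0.305148]
ρ-limits: (tanh -0.471698, tanh -0.305148) = (-0.440, -0.296)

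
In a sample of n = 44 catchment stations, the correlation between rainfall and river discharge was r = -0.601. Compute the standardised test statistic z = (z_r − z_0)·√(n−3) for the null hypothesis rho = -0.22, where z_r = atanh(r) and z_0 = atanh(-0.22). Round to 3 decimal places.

z_r = atanh(-0.601) = -0.694711,  z_0 = atanh(-0.22) = -0.223656
SE = 1/√(n−3) = 1/√41 = 0.156174
z = (z_r − z_0)/SE = (-0.694711 − (-0.223656)) / 0.156174 = -0.471055 / 0.156174 = -3.016

-3.016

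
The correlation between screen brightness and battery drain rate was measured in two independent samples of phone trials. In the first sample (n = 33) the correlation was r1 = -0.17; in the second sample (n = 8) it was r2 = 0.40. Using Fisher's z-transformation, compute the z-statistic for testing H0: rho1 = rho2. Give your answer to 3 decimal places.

-1.232

z1 = atanh(-0.17) = -0.171667,  z2 = atanh(0.40) = 0.423649
SE = √(1/(n1−3) + 1/(n2−3)) = √(1/30 + 1/5) = √(0.0333333 + 0.2000000) = √0.2333333 = 0.483046
z = (z1 − z2)/SE = (-0.171667 − 0.423649) / 0.483046 = -0.595316 / 0.483046 = -1.232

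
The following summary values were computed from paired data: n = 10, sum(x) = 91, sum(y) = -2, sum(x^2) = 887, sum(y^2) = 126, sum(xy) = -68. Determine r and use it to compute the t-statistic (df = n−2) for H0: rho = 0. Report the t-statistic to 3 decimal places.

S_xy = nΣxy − ΣxΣy = 10·(-68) − 91·(-2) = -680 − (-182) = -498
S_xx = nΣx² − (Σx)² = 10·887 − 91² = 8870 − 8281 = 589
S_yy = nΣy² − (Σy)² = 10·126 − (-2)² = 1260 − 4 = 1256
r = S_xy / √(S_xx·S_yy) = -498 / √(589·1256) = -498 / √739784 = -498 / 860.1070 = -0.5790
t = r·√(n−2)/√(1−r²) = -0.5790·√8 / √(1−0.335241) = -1.637659 / 0.815328 = -2.009

-2.009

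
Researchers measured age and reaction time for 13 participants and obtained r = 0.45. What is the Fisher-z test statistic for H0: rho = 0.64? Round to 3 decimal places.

Fisher z: atanh(0.45) = 0.484700, atanh(0.64) = 0.758174
z = (z_r − z_0)·√(n−3) = (0.484700 − 0.758174)·√10 = -0.273474 · 3.162278 = -0.865

-0.865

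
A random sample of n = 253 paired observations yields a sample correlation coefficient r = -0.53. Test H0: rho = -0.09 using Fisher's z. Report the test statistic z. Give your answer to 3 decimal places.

Fisher z: atanh(-0.53) = -0.590145, atanh(-0.09) = -0.090244
z = (z_r − z_0)·√(n−3) = (-0.590145 − (-0.090244))·√250 = -0.499901 · 15.811388 = -7.904

-7.904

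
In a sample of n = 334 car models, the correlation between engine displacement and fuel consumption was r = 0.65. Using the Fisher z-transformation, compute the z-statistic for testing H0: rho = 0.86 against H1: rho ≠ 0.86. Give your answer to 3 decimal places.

-9.425

z_r = atanh(0.65) = 0.775299,  z_0 = atanh(0.86) = 1.293345
SE = 1/√(n−3) = 1/√331 = 0.054965
z = (z_r − z_0)/SE = (0.775299 − 1.293345) / 0.054965 = -0.518046 / 0.054965 = -9.425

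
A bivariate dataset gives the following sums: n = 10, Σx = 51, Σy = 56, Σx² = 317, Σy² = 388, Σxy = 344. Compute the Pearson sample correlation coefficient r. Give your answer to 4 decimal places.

S_xy = nΣxy − ΣxΣy = 10·344 − 51·56 = 3440 − 2856 = 584
S_xx = nΣx² − (Σx)² = 10·317 − 51² = 3170 − 2601 = 569
S_yy = nΣy² − (Σy)² = 10·388 − 56² = 3880 − 3136 = 744
r = S_xy / √(S_xx·S_yy) = 584 / √(569·744) = 584 / √423336 = 584 / 650.6428 = 0.8976

0.8976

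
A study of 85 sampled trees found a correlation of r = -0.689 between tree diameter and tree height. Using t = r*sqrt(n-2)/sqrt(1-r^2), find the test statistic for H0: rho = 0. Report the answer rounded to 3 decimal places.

-8.661

1 − r² = 1 − 0.474721 = 0.525279;  √(1−r²) = 0.724761
√(n−2) = √83 = 9.110434
t = r·√(n−2)/√(1−r²) = -0.689 · 9.110434 / 0.724761 = -8.661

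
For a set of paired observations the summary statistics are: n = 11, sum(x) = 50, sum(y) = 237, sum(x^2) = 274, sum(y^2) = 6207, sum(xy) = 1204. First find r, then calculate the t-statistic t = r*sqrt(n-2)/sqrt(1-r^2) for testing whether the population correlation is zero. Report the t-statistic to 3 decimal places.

2.021

Numerator: nΣxy − (Σx)(Σy) = 11·1204 − (50)(237) = 1394
Denominator: √[(nΣx²−(Σx)²)(nΣy²−(Σy)²)]
  nΣx²−(Σx)² = 11·274 − 2500 = 514;  nΣy²−(Σy)² = 11·6207 − 56169 = 12108
  √(514·12108) = √6223512 = 2494.6968
r = 1394 / 2494.6968 = 0.5588
t = r·√(n−2)/√(1−r²) = 0.5588·√9 / √(1−0.312257) = 1.676400 / 0.829303 = 2.021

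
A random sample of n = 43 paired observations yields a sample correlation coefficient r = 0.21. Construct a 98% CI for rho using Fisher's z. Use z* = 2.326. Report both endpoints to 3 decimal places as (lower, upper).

z_r = atanh(0.21) = 0.213171;  SE = 1/√(n−3) = 1/√40 = 0.158114
z-limits: 0.213171 ± 2.326·0.158114 = 0.213171 ± 0.367773 = [-0.154602, 0.580944]
ρ-limits: (tanh -0.154602, tanh 0.580944) = (-0.153, 0.523)

(-0.153, 0.523)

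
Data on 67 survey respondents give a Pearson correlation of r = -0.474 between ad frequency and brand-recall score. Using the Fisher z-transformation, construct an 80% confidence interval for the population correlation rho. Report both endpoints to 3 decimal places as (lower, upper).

(-0.589, -0.341)

Fisher z: z_r = atanh(r) = ½·ln((1+(-0.474))/(1−(-0.474))) = -0.515217
SE(z) = 1/√(n−3) = 1/√64 = 0.125000
80% ⇒ z* = 1.282; margin = 1.282·0.125000 = 0.160250
CI on z-scale: (-0.675467, -0.354967)
Back-transform: tanh(-0.675467) = -0.588565, tanh(-0.354967) = -0.340773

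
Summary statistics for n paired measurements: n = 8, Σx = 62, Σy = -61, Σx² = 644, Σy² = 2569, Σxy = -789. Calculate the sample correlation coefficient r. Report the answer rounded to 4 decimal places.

S_xy = nΣxy − ΣxΣy = 8·(-789) − 62·(-61) = -6312 − (-3782) = -2530
S_xx = nΣx² − (Σx)² = 8·644 − 62² = 5152 − 3844 = 1308
S_yy = nΣy² − (Σy)² = 8·2569 − (-61)² = 20552 − 3721 = 16831
r = S_xy / √(S_xx·S_yy) = -2530 / √(1308·16831) = -2530 / √22014948 = -2530 / 4692.0090 = -0.5392

-0.5392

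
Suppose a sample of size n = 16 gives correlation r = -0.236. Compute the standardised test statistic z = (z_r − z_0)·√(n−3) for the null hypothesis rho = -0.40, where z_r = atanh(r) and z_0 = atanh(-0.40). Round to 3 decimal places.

Fisher z: atanh(-0.236) = -0.240534, atanh(-0.40) = -0.423649
z = (z_r − z_0)·√(n−3) = (-0.240534 − (-0.423649))·√13 = 0.183115 · 3.605551 = 0.660

0.660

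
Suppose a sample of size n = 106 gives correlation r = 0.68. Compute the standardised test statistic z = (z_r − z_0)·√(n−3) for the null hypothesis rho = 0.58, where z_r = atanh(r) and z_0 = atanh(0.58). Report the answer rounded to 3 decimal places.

1.691

z_r = atanh(0.68) = 0.829114,  z_0 = atanh(0.58) = 0.662463
SE = 1/√(n−3) = 1/√103 = 0.098533
z = (z_r − z_0)/SE = (0.829114 − 0.662463) / 0.098533 = 0.166651 / 0.098533 = 1.691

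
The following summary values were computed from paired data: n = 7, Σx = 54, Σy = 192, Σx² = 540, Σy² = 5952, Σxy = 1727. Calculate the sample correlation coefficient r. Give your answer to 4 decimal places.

S_xy = nΣxy − ΣxΣy = 7·1727 − 54·192 = 12089 − 10368 = 1721
S_xx = nΣx² − (Σx)² = 7·540 − 54² = 3780 − 2916 = 864
S_yy = nΣy² − (Σy)² = 7·5952 − 192² = 41664 − 36864 = 4800
r = S_xy / √(S_xx·S_yy) = 1721 / √(864·4800) = 1721 / √4147200 = 1721 / 2036.4675 = 0.8451

0.8451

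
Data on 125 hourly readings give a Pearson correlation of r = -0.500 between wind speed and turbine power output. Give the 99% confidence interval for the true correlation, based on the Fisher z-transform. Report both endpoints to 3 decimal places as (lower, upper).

(-0.654, -0.306)

z_r = atanh(-0.500) = -0.549306;  SE = 1/√(n−3) = 1/√122 = 0.090536
z-limits: -0.549306 ± 2.576·0.090536 = -0.549306 ± 0.233221 = [-0.782527, -0.316085]
ρ-limits: (tanh -0.782527, tanh -0.316085) = (-0.654, -0.306)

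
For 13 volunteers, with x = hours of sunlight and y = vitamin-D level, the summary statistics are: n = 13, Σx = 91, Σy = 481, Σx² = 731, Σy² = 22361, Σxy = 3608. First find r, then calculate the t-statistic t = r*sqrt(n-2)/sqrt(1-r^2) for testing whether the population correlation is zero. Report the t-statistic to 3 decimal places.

Numerator: nΣxy − (Σx)(Σy) = 13·3608 − (91)(481) = 3133
Denominator: √[(nΣx²−(Σx)²)(nΣy²−(Σy)²)]
  nΣx²−(Σx)² = 13·731 − 8281 = 1222;  nΣy²−(Σy)² = 13·22361 − 231361 = 59332
  √(1222·59332) = √72503704 = 8514.9107
r = 3133 / 8514.9107 = 0.3679
t = r·√(n−2)/√(1−r²) = 0.3679·√11 / √(1−0.135350) = 1.220186 / 0.929866 = 1.312

1.312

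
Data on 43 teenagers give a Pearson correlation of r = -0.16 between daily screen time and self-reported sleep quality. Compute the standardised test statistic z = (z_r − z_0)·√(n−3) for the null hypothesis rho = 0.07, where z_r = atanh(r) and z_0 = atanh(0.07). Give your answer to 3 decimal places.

-1.464

Fisher z: atanh(-0.16) = -0.161387, atanh(0.07) = 0.070115
z = (z_r − z_0)·√(n−3) = (-0.161387 − 0.070115)·√40 = -0.231502 · 6.324555 = -1.464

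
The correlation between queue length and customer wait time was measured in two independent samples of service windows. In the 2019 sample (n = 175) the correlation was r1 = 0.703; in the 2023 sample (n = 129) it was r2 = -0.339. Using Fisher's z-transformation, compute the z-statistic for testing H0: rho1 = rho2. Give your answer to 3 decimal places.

10.457

Fisher z-transforms: z1 = atanh(0.703) = 0.873207, z2 = atanh(-0.339) = -0.352962; difference d = 1.226169
Var(d) = 1/172 + 1/126 = 0.0058140 + 0.0079365 = 0.0137505
z = d/√Var(d) = 1.226169 / √0.0137505 = 1.226169 / 0.117263 = 10.457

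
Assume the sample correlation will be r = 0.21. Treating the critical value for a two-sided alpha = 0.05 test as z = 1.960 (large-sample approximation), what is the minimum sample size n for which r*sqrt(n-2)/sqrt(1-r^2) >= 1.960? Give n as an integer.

r√(n−2)/√(1−r²) ≥ 1.960  ⇔  n−2 ≥ (1.960)²·(1−r²)/r²
(1−r²)/r² = (1−0.0441)/0.0441 = 21.6757
n ≥ 2 + 3.8416·21.6757 = 2 + 83.2694 = 85.2694
⌈85.2694⌉ = 86

86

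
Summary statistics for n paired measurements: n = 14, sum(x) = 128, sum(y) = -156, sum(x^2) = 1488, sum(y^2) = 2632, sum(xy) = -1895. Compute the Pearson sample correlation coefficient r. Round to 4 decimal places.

-0.8796

Numerator: nΣxy − (Σx)(Σy) = 14·(-1895) − (128)(-156) = -6562
Denominator: √[(nΣx²−(Σx)²)(nΣy²−(Σy)²)]
  nΣx²−(Σx)² = 14·1488 − 16384 = 4448;  nΣy²−(Σy)² = 14·2632 − 24336 = 12512
  √(4448·12512) = √55653376 = 7460.1190
r = -6562 / 7460.1190 = -0.8796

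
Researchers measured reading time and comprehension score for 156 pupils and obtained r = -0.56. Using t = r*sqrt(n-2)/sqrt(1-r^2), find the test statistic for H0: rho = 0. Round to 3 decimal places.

-8.388

1 − r² = 1 − 0.3136 = 0.6864;  √(1−r²) = 0.828493
√(n−2) = √154 = 12.409674
t = r·√(n−2)/√(1−r²) = -0.56 · 12.409674 / 0.828493 = -8.388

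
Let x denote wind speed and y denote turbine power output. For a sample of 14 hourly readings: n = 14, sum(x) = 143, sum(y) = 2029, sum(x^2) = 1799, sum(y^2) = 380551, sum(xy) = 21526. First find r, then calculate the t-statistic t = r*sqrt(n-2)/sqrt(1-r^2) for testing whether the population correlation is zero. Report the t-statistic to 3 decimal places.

S_xy = nΣxy − ΣxΣy = 14·21526 − 143·2029 = 301364 − 290147 = 11217
S_xx = nΣx² − (Σx)² = 14·1799 − 143² = 25186 − 20449 = 4737
S_yy = nΣy² − (Σy)² = 14·380551 − 2029² = 5327714 − 4116841 = 1210873
r = S_xy / √(S_xx·S_yy) = 11217 / √(4737·1210873) = 11217 / √5735905401 = 11217 / 75735.7604 = 0.1481
t = r·√(n−2)/√(1−r²) = 0.1481·√12 / √(1−0.021934) = 0.513033 / 0.988972 = 0.519

0.519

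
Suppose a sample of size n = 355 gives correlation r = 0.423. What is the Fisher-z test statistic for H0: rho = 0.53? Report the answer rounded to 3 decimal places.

-2.604

z_r = atanh(0.423) = 0.451340,  z_0 = atanh(0.53) = 0.590145
SE = 1/√(n−3) = 1/√352 = 0.053300
z = (z_r − z_0)/SE = (0.451340 − 0.590145) / 0.053300 = -0.138805 / 0.053300 = -2.604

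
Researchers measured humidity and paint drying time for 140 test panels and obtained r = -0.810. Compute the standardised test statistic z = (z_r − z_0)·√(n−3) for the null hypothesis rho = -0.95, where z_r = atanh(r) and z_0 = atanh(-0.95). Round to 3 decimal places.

8.249

Fisher z: atanh(-0.810) = -1.127029, atanh(-0.95) = -1.831781
z = (z_r − z_0)·√(n−3) = (-1.127029 − (-1.831781))·√137 = 0.704752 · 11.704700 = 8.249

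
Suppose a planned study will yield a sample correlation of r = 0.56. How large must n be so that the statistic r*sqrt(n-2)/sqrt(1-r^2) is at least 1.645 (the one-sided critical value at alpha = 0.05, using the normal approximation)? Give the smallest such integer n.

8

Need r·√(n−2)/√(1−r²) ≥ 1.645
√(n−2) ≥ 1.645·√(1−0.3136) / 0.56 = 1.645·0.828493 / 0.56 = 2.4337
n−2 ≥ 5.9229  ⇒  n ≥ 7.9229
Smallest integer n = 8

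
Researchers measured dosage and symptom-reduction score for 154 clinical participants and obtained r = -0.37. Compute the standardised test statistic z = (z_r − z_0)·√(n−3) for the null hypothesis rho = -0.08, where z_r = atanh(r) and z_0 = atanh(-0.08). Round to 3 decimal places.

z_r = atanh(-0.37) = -0.388423,  z_0 = atanh(-0.08) = -0.080171
SE = 1/√(n−3) = 1/√151 = 0.081379
z = (z_r − z_0)/SE = (-0.388423 − (-0.080171)) / 0.081379 = -0.308252 / 0.081379 = -3.788

-3.788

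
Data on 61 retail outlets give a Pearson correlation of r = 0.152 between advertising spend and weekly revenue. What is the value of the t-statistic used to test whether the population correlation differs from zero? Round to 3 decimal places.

1.181

1 − r² = 1 − 0.023104 = 0.976896;  √(1−r²) = 0.988380
√(n−2) = √59 = 7.681146
t = r·√(n−2)/√(1−r²) = 0.152 · 7.681146 / 0.988380 = 1.181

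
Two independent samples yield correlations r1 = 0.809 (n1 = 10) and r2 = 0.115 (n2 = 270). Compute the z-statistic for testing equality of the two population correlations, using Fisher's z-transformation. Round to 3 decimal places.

Fisher z-transforms: z1 = atanh(0.809) = 1.124128, z2 = atanh(0.115) = 0.115511; difference d = 1.008617
Var(d) = 1/7 + 1/267 = 0.1428571 + 0.0037453 = 0.1466024
z = d/√Var(d) = 1.008617 / √0.1466024 = 1.008617 / 0.382887 = 2.634

2.634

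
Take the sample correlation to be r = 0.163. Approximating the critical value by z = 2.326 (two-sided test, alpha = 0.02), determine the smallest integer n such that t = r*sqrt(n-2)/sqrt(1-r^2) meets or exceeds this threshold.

r√(n−2)/√(1−r²) ≥ 2.326  ⇔  n−2 ≥ (2.326)²·(1−r²)/r²
(1−r²)/r² = (1−0.026569)/0.026569 = 36.6378
n ≥ 2 + 5.410276·36.6378 = 2 + 198.2206 = 200.2206
⌈200.2206⌉ = 201

201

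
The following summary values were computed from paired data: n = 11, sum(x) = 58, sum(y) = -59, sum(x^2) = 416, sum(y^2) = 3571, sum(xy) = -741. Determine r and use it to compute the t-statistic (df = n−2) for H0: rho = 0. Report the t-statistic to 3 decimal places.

S_xy = nΣxy − ΣxΣy = 11·(-741) − 58·(-59) = -8151 − (-3422) = -4729
S_xx = nΣx² − (Σx)² = 11·416 − 58² = 4576 − 3364 = 1212
S_yy = nΣy² − (Σy)² = 11·3571 − (-59)² = 39281 − 3481 = 35800
r = S_xy / √(S_xx·S_yy) = -4729 / √(1212·35800) = -4729 / √43389600 = -4729 / 6587.0783 = -0.7179
t = r·√(n−2)/√(1−r²) = -0.7179·√9 / √(1−0.515380) = -2.153700 / 0.696147 = -3.094

-3.094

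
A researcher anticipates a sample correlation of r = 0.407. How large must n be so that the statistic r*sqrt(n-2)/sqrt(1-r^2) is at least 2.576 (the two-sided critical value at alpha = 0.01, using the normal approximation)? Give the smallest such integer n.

Need r·√(n−2)/√(1−r²) ≥ 2.576
√(n−2) ≥ 2.576·√(1−0.165649) / 0.407 = 2.576·0.913428 / 0.407 = 5.7813
n−2 ≥ 33.4234  ⇒  n ≥ 35.4234
Smallest integer n = 36

36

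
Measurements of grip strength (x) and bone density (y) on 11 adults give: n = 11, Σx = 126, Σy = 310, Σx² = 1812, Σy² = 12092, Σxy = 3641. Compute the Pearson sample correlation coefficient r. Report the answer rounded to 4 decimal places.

0.0810

S_xy = nΣxy − ΣxΣy = 11·3641 − 126·310 = 40051 − 39060 = 991
S_xx = nΣx² − (Σx)² = 11·1812 − 126² = 19932 − 15876 = 4056
S_yy = nΣy² − (Σy)² = 11·12092 − 310² = 133012 − 96100 = 36912
r = S_xy / √(S_xx·S_yy) = 991 / √(4056·36912) = 991 / √149715072 = 991 / 12235.8110 = 0.0810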